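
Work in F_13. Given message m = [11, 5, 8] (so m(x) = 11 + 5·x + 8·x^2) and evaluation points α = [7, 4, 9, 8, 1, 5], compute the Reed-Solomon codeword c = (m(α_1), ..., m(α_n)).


c = [9, 3, 2, 4, 11, 2]

Message polynomial: m(x) = 11 + 5·x + 8·x^2 (mod 13).
For each evaluation point α_i, compute m(α_i) mod 13:
  α_1 = 7: Horner steps 8 → 9 → 9, so m(7) = 9.
  α_2 = 4: Horner steps 8 → 11 → 3, so m(4) = 3.
  α_3 = 9: Horner steps 8 → 12 → 2, so m(9) = 2.
  α_4 = 8: Horner steps 8 → 4 → 4, so m(8) = 4.
  α_5 = 1: Horner steps 8 → 0 → 11, so m(1) = 11.
  α_6 = 5: Horner steps 8 → 6 → 2, so m(5) = 2.
Codeword c = [9, 3, 2, 4, 11, 2] ∈ F_13^6.


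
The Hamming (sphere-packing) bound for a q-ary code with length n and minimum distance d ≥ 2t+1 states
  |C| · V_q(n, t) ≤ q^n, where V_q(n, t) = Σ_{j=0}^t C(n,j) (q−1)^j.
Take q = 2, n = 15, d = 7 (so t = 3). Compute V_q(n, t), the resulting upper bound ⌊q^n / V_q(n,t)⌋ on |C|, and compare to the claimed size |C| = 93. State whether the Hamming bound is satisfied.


V_q(n, t) = 576, q^n = 32768, Hamming bound = 56, |C| = 93 > bound (violated).

Step 1: Compute V_q(n, t) = Σ_{j=0}^3 C(n, j) (q−1)^j.
  j = 0: C(15,0)·(1)^0 = 1·1 = 1.
  j = 1: C(15,1)·(1)^1 = 15·1 = 15.
  j = 2: C(15,2)·(1)^2 = 105·1 = 105.
  j = 3: C(15,3)·(1)^3 = 455·1 = 455.
  V_q(n, t) = 1 + 15 + 105 + 455 = 576.
Step 2: q^n = 2^15 = 32768.
Step 3: Hamming bound ⌊q^n / V_q(n,t)⌋ = ⌊32768/576⌋ = 56.
Step 4: Compare |C| = 93 to 56: violated.
The claimed |C| lies above the Hamming bound, so no 2-ary code of length 15 with d ≥ 7 can have 93 codewords.


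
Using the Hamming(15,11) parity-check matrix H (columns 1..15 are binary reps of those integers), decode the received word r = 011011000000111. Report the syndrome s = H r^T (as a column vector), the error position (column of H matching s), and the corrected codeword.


s = (1, 1, 1, 0)^T, error position = 14, corrected codeword c = 011011000000101

Compute s = H r^T mod 2 one row at a time:
  s_1 = 0 + 0 + 0 + 0 + 0 + 1 + 1 + 1 = 3 ≡ 1 (mod 2).
  s_2 = 0 + 1 + 1 + 0 + 0 + 1 + 1 + 1 = 5 ≡ 1 (mod 2).
  s_3 = 1 + 1 + 1 + 0 + 0 + 0 + 1 + 1 = 5 ≡ 1 (mod 2).
  s_4 = 0 + 1 + 1 + 0 + 0 + 0 + 1 + 1 = 4 ≡ 0 (mod 2).
s = (1, 1, 1, 0)^T — this equals column 14 of H (binary 1110), so error is at position 14.
Correct: flip bit 14 of r = 011011000000111 to get c = 011011000000101.


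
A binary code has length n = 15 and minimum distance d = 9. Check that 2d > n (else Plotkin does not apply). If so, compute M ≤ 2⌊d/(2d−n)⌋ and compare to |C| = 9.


Plotkin bound M ≤ 6; given |C| = 9 > bound (violated).

Check applicability: 2d = 18, n = 15.
2d − n = 3 > 0, so Plotkin applies.
Compute d/(2d−n) = 9/3 ≈ 3.0000.
⌊d/(2d−n)⌋ = 3.
Plotkin bound: M ≤ 2·3 = 6.
Given |C| = 9, check: VIOLATED.
This |C| is above the Plotkin bound, so no binary code with n = 15, d = 9 and 9 codewords exists.


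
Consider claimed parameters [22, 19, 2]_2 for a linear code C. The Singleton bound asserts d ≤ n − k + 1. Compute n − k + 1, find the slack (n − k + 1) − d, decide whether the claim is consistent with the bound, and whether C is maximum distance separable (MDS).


Singleton RHS = n − k + 1 = 4, slack = 2, bound satisfied, not MDS.

Singleton bound: d ≤ n − k + 1.
Here n = 22, k = 19, so n − k + 1 = 4.
Given d = 2, check d ≤ 4: YES.
Slack = (n − k + 1) − d = 2.
The code is NOT MDS (slack = 2 > 0).
Description: the claimed parameters are [22, 19, 2]_2; such a code would be non-MDS.


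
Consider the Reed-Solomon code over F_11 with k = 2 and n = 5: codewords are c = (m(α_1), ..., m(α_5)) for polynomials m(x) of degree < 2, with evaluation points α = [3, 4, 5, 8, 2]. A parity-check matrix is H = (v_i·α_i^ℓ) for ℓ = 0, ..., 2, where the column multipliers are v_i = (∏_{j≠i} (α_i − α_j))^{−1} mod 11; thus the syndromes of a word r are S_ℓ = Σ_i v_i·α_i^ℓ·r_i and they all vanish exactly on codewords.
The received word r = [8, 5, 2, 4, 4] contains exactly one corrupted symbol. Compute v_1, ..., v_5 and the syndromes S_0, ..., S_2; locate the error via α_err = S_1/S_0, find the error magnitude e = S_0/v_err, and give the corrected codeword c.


S = (5, 10, 9), error at position 5, error magnitude e = 4, c = [8, 5, 2, 4, 0].

Step 1: column multipliers v_i = (∏_{j≠i}(α_i − α_j))^{−1} mod 11.
  i = 1 (α = 3): (3−4)(3−5)(3−8)(3−2) = (−1)·(−2)·(−5)·1 = −10 ≡ 1, so v_1 = 1^{−1} = 1 (mod 11).
  i = 2 (α = 4): (4−3)(4−5)(4−8)(4−2) = 1·(−1)·(−4)·2 = 8 ≡ 8, so v_2 = 8^{−1} = 7 (mod 11).
  i = 3 (α = 5): (5−3)(5−4)(5−8)(5−2) = 2·1·(−3)·3 = −18 ≡ 4, so v_3 = 4^{−1} = 3 (mod 11).
  i = 4 (α = 8): (8−3)(8−4)(8−5)(8−2) = 5·4·3·6 = 360 ≡ 8, so v_4 = 8^{−1} = 7 (mod 11).
  i = 5 (α = 2): (2−3)(2−4)(2−5)(2−8) = (−1)·(−2)·(−3)·(−6) = 36 ≡ 3, so v_5 = 3^{−1} = 4 (mod 11).
  v = [1, 7, 3, 7, 4].
Step 2: syndromes of r = [8, 5, 2, 4, 4] (all sums mod 11).
  S_0 = Σ v_i r_i = 1·8 + 7·5 + 3·2 + 7·4 + 4·4 = 93 ≡ 5.
  S_1 = Σ v_i α_i r_i = 1·3·8 + 7·4·5 + 3·5·2 + 7·8·4 + 4·2·4 = 450 ≡ 10.
  α_i^2 mod 11 = [9, 5, 3, 9, 4].
  S_2 = Σ v_i α_i^2 r_i = 1·9·8 + 7·5·5 + 3·3·2 + 7·9·4 + 4·4·4 = 581 ≡ 9.
  S = (5, 10, 9) ≠ 0, so r is not a codeword (an error is present).
Step 3: locate the error. For a single error e at position i, S_ℓ = v_i·e·α_i^ℓ, so α_err = S_1/S_0.
  S_0^{−1} = 5^{−1} = 9 (mod 11), so α_err = 10·9 = 90 ≡ 2 = α_5. Error position i = 5.
  Consistency check: S_2/S_1 = 9·10 = 90 ≡ 2 = α_err ✓ (single-error assumption holds).
Step 4: error magnitude e = S_0/v_5 = S_0·∏_{j≠5}(α_5 − α_j) = 5·3 = 15 ≡ 4 (mod 11).
Step 5: correct position 5: c_5 = r_5 − e = 4 − 4 ≡ 0 (mod 11). Hence c = [8, 5, 2, 4, 0].
  Check: interpolating c through the α_i gives m(x) = 6 + 8·x (degree < 2) with m(α_i) = c_i for every i, so c is indeed a codeword.


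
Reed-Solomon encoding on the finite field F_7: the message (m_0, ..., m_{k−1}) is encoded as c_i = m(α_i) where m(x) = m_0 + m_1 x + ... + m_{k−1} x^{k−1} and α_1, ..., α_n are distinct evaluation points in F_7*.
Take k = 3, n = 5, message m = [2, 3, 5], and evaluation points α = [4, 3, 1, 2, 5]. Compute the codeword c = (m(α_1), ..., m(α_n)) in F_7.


c = [3, 0, 3, 0, 2]

Message polynomial: m(x) = 2 + 3·x + 5·x^2 (mod 7).
For each evaluation point α_i, compute m(α_i) mod 7:
  α_1 = 4: Horner steps 5 → 2 → 3, so m(4) = 3.
  α_2 = 3: Horner steps 5 → 4 → 0, so m(3) = 0.
  α_3 = 1: Horner steps 5 → 1 → 3, so m(1) = 3.
  α_4 = 2: Horner steps 5 → 6 → 0, so m(2) = 0.
  α_5 = 5: Horner steps 5 → 0 → 2, so m(5) = 2.
Codeword c = [3, 0, 3, 0, 2] ∈ F_7^5.


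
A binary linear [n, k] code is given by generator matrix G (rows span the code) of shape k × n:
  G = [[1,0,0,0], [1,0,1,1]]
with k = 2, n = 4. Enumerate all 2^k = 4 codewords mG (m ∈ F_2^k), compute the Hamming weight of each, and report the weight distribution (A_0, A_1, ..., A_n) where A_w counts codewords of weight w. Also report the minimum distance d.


Weight distribution: A_0 = 1, A_1 = 1, A_2 = 1, A_3 = 1. Minimum distance d = 1.

Enumerate all 2^2 = 4 messages m ∈ F_2^2.
For each, compute codeword c = mG in F_2^4, then tally its weight.
  m = 00 → c = 0000, weight = 0.
  m = 10 → c = 1000, weight = 1.
  m = 01 → c = 1011, weight = 3.
  m = 11 → c = 0011, weight = 2.
Tally weights:
  weight 0: 1 codewords.
  weight 1: 1 codewords.
  weight 2: 1 codewords.
  weight 3: 1 codewords.
Minimum distance d = smallest w > 0 with A_w > 0 = 1.
Sanity: Σ A_w = 4 = 2^2 = 4 ✓.


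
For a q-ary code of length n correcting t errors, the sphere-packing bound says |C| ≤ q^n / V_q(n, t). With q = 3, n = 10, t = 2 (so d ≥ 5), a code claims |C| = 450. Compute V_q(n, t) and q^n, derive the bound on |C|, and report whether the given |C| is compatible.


V_q(n, t) = 201, q^n = 59049, Hamming bound = 293, |C| = 450 > bound (violated).

Step 1: Compute V_q(n, t) = Σ_{j=0}^2 C(n, j) (q−1)^j.
  j = 0: C(10,0)·(2)^0 = 1·1 = 1.
  j = 1: C(10,1)·(2)^1 = 10·2 = 20.
  j = 2: C(10,2)·(2)^2 = 45·4 = 180.
  V_q(n, t) = 1 + 20 + 180 = 201.
Step 2: q^n = 3^10 = 59049.
Step 3: Hamming bound ⌊q^n / V_q(n,t)⌋ = ⌊59049/201⌋ = 293.
Step 4: Compare |C| = 450 to 293: violated.
The claimed |C| lies above the Hamming bound, so no 3-ary code of length 10 with d ≥ 5 can have 450 codewords.


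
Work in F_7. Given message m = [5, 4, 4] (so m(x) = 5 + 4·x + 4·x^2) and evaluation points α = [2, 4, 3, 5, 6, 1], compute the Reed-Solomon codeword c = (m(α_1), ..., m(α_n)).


c = [1, 1, 4, 6, 5, 6]

Message polynomial: m(x) = 5 + 4·x + 4·x^2 (mod 7).
For each evaluation point α_i, compute m(α_i) mod 7:
  α_1 = 2: Horner steps 4 → 5 → 1, so m(2) = 1.
  α_2 = 4: Horner steps 4 → 6 → 1, so m(4) = 1.
  α_3 = 3: Horner steps 4 → 2 → 4, so m(3) = 4.
  α_4 = 5: Horner steps 4 → 3 → 6, so m(5) = 6.
  α_5 = 6: Horner steps 4 → 0 → 5, so m(6) = 5.
  α_6 = 1: Horner steps 4 → 1 → 6, so m(1) = 6.
Codeword c = [1, 1, 4, 6, 5, 6] ∈ F_7^6.


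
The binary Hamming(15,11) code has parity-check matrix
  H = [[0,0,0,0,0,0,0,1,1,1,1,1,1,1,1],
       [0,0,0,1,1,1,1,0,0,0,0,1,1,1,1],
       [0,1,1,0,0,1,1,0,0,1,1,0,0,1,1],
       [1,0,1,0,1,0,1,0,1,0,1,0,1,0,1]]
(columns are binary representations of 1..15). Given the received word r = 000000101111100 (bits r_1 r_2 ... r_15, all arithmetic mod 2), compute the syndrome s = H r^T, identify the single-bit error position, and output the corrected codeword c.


s = (1, 1, 1, 0)^T, error position = 14, corrected codeword c = 000000101111110

Compute s = H r^T mod 2 one row at a time:
  s_1 = 0 + 1 + 1 + 1 + 1 + 1 + 0 + 0 = 5 ≡ 1 (mod 2).
  s_2 = 0 + 0 + 0 + 1 + 1 + 1 + 0 + 0 = 3 ≡ 1 (mod 2).
  s_3 = 0 + 0 + 0 + 1 + 1 + 1 + 0 + 0 = 3 ≡ 1 (mod 2).
  s_4 = 0 + 0 + 0 + 1 + 1 + 1 + 1 + 0 = 4 ≡ 0 (mod 2).
s = (1, 1, 1, 0)^T — this equals column 14 of H (binary 1110), so error is at position 14.
Correct: flip bit 14 of r = 000000101111100 to get c = 000000101111110.


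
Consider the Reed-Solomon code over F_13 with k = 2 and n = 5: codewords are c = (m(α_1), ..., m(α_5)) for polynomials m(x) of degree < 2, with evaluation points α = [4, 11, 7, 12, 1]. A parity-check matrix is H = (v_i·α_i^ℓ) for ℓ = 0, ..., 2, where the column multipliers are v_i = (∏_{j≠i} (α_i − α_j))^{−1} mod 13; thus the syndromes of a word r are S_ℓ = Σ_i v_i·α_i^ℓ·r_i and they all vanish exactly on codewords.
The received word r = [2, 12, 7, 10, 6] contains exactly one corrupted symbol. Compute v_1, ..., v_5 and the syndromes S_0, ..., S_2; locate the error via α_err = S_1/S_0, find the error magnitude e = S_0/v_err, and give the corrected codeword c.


S = (5, 7, 2), error at position 1, error magnitude e = 2, c = [0, 12, 7, 10, 6].

Step 1: column multipliers v_i = (∏_{j≠i}(α_i − α_j))^{−1} mod 13.
  i = 1 (α = 4): (4−11)(4−7)(4−12)(4−1) = (−7)·(−3)·(−8)·3 = −504 ≡ 3, so v_1 = 3^{−1} = 9 (mod 13).
  i = 2 (α = 11): (11−4)(11−7)(11−12)(11−1) = 7·4·(−1)·10 = −280 ≡ 6, so v_2 = 6^{−1} = 11 (mod 13).
  i = 3 (α = 7): (7−4)(7−11)(7−12)(7−1) = 3·(−4)·(−5)·6 = 360 ≡ 9, so v_3 = 9^{−1} = 3 (mod 13).
  i = 4 (α = 12): (12−4)(12−11)(12−7)(12−1) = 8·1·5·11 = 440 ≡ 11, so v_4 = 11^{−1} = 6 (mod 13).
  i = 5 (α = 1): (1−4)(1−11)(1−7)(1−12) = (−3)·(−10)·(−6)·(−11) = 1980 ≡ 4, so v_5 = 4^{−1} = 10 (mod 13).
  v = [9, 11, 3, 6, 10].
Step 2: syndromes of r = [2, 12, 7, 10, 6] (all sums mod 13).
  S_0 = Σ v_i r_i = 9·2 + 11·12 + 3·7 + 6·10 + 10·6 = 291 ≡ 5.
  S_1 = Σ v_i α_i r_i = 9·4·2 + 11·11·12 + 3·7·7 + 6·12·10 + 10·1·6 = 2451 ≡ 7.
  α_i^2 mod 13 = [3, 4, 10, 1, 1].
  S_2 = Σ v_i α_i^2 r_i = 9·3·2 + 11·4·12 + 3·10·7 + 6·1·10 + 10·1·6 = 912 ≡ 2.
  S = (5, 7, 2) ≠ 0, so r is not a codeword (an error is present).
Step 3: locate the error. For a single error e at position i, S_ℓ = v_i·e·α_i^ℓ, so α_err = S_1/S_0.
  S_0^{−1} = 5^{−1} = 8 (mod 13), so α_err = 7·8 = 56 ≡ 4 = α_1. Error position i = 1.
  Consistency check: S_2/S_1 = 2·2 = 4 ≡ 4 = α_err ✓ (single-error assumption holds).
Step 4: error magnitude e = S_0/v_1 = S_0·∏_{j≠1}(α_1 − α_j) = 5·3 = 15 ≡ 2 (mod 13).
Step 5: correct position 1: c_1 = r_1 − e = 2 − 2 ≡ 0 (mod 13). Hence c = [0, 12, 7, 10, 6].
  Check: interpolating c through the α_i gives m(x) = 8 + 11·x (degree < 2) with m(α_i) = c_i for every i, so c is indeed a codeword.


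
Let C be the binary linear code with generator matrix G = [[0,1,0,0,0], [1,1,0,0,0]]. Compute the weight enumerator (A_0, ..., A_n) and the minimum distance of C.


Weight distribution: A_0 = 1, A_1 = 2, A_2 = 1. Minimum distance d = 1.

Enumerate all 2^2 = 4 messages m ∈ F_2^2.
For each, compute codeword c = mG in F_2^5, then tally its weight.
  m = 00 → c = 00000, weight = 0.
  m = 10 → c = 01000, weight = 1.
  m = 01 → c = 11000, weight = 2.
  m = 11 → c = 10000, weight = 1.
Tally weights:
  weight 0: 1 codewords.
  weight 1: 2 codewords.
  weight 2: 1 codewords.
Minimum distance d = smallest w > 0 with A_w > 0 = 1.
Sanity: Σ A_w = 4 = 2^2 = 4 ✓.


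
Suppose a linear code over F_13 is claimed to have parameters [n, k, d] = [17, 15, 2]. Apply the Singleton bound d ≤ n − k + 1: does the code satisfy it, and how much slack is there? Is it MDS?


Singleton RHS = n − k + 1 = 3, slack = 1, bound satisfied, not MDS.

Singleton bound: d ≤ n − k + 1.
Here n = 17, k = 15, so n − k + 1 = 3.
Given d = 2, check d ≤ 3: YES.
Slack = (n − k + 1) − d = 1.
The code is NOT MDS (slack = 1 > 0).
Description: the claimed parameters are [17, 15, 2]_13; such a code would be non-MDS.


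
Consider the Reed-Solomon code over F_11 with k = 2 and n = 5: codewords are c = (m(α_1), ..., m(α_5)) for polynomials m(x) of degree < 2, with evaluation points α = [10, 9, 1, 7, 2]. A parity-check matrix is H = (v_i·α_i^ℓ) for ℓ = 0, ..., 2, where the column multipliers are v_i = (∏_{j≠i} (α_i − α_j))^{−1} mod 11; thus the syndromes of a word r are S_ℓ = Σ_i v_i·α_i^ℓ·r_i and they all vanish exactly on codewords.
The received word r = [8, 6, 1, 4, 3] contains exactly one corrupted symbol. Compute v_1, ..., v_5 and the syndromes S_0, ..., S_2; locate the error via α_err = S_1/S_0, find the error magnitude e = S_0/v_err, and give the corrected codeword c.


S = (6, 9, 8), error at position 4, error magnitude e = 2, c = [8, 6, 1, 2, 3].

Step 1: column multipliers v_i = (∏_{j≠i}(α_i − α_j))^{−1} mod 11.
  i = 1 (α = 10): (10−9)(10−1)(10−7)(10−2) = 1·9·3·8 = 216 ≡ 7, so v_1 = 7^{−1} = 8 (mod 11).
  i = 2 (α = 9): (9−10)(9−1)(9−7)(9−2) = (−1)·8·2·7 = −112 ≡ 9, so v_2 = 9^{−1} = 5 (mod 11).
  i = 3 (α = 1): (1−10)(1−9)(1−7)(1−2) = (−9)·(−8)·(−6)·(−1) = 432 ≡ 3, so v_3 = 3^{−1} = 4 (mod 11).
  i = 4 (α = 7): (7−10)(7−9)(7−1)(7−2) = (−3)·(−2)·6·5 = 180 ≡ 4, so v_4 = 4^{−1} = 3 (mod 11).
  i = 5 (α = 2): (2−10)(2−9)(2−1)(2−7) = (−8)·(−7)·1·(−5) = −280 ≡ 6, so v_5 = 6^{−1} = 2 (mod 11).
  v = [8, 5, 4, 3, 2].
Step 2: syndromes of r = [8, 6, 1, 4, 3] (all sums mod 11).
  S_0 = Σ v_i r_i = 8·8 + 5·6 + 4·1 + 3·4 + 2·3 = 116 ≡ 6.
  S_1 = Σ v_i α_i r_i = 8·10·8 + 5·9·6 + 4·1·1 + 3·7·4 + 2·2·3 = 1010 ≡ 9.
  α_i^2 mod 11 = [1, 4, 1, 5, 4].
  S_2 = Σ v_i α_i^2 r_i = 8·1·8 + 5·4·6 + 4·1·1 + 3·5·4 + 2·4·3 = 272 ≡ 8.
  S = (6, 9, 8) ≠ 0, so r is not a codeword (an error is present).
Step 3: locate the error. For a single error e at position i, S_ℓ = v_i·e·α_i^ℓ, so α_err = S_1/S_0.
  S_0^{−1} = 6^{−1} = 2 (mod 11), so α_err = 9·2 = 18 ≡ 7 = α_4. Error position i = 4.
  Consistency check: S_2/S_1 = 8·5 = 40 ≡ 7 = α_err ✓ (single-error assumption holds).
Step 4: error magnitude e = S_0/v_4 = S_0·∏_{j≠4}(α_4 − α_j) = 6·4 = 24 ≡ 2 (mod 11).
Step 5: correct position 4: c_4 = r_4 − e = 4 − 2 ≡ 2 (mod 11). Hence c = [8, 6, 1, 2, 3].
  Check: interpolating c through the α_i gives m(x) = 10 + 2·x (degree < 2) with m(α_i) = c_i for every i, so c is indeed a codeword.


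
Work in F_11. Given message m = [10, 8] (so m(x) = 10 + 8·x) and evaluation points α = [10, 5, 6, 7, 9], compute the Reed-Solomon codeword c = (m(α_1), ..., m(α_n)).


c = [2, 6, 3, 0, 5]

Message polynomial: m(x) = 10 + 8·x (mod 11).
For each evaluation point α_i, compute m(α_i) mod 11:
  α_1 = 10: Horner steps 8 → 2, so m(10) = 2.
  α_2 = 5: Horner steps 8 → 6, so m(5) = 6.
  α_3 = 6: Horner steps 8 → 3, so m(6) = 3.
  α_4 = 7: Horner steps 8 → 0, so m(7) = 0.
  α_5 = 9: Horner steps 8 → 5, so m(9) = 5.
Codeword c = [2, 6, 3, 0, 5] ∈ F_11^5.


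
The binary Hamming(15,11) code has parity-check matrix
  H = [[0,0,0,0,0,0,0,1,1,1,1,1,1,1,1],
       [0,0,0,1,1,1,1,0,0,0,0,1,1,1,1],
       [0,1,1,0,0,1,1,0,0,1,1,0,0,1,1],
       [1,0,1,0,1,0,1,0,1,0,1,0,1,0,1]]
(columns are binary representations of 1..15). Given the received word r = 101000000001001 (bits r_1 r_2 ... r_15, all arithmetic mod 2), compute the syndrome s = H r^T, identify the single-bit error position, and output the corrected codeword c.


s = (0, 0, 0, 1)^T, error position = 1, corrected codeword c = 001000000001001

Compute s = H r^T mod 2 one row at a time:
  s_1 = 0 + 0 + 0 + 0 + 1 + 0 + 0 + 1 = 2 ≡ 0 (mod 2).
  s_2 = 0 + 0 + 0 + 0 + 1 + 0 + 0 + 1 = 2 ≡ 0 (mod 2).
  s_3 = 0 + 1 + 0 + 0 + 0 + 0 + 0 + 1 = 2 ≡ 0 (mod 2).
  s_4 = 1 + 1 + 0 + 0 + 0 + 0 + 0 + 1 = 3 ≡ 1 (mod 2).
s = (0, 0, 0, 1)^T — this equals column 1 of H (binary 0001), so error is at position 1.
Correct: flip bit 1 of r = 101000000001001 to get c = 001000000001001.


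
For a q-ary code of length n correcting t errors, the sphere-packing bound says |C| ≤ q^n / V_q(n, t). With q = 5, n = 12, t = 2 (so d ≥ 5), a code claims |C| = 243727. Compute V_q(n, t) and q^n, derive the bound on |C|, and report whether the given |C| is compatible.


V_q(n, t) = 1105, q^n = 244140625, Hamming bound = 220941, |C| = 243727 > bound (violated).

Step 1: Compute V_q(n, t) = Σ_{j=0}^2 C(n, j) (q−1)^j.
  j = 0: C(12,0)·(4)^0 = 1·1 = 1.
  j = 1: C(12,1)·(4)^1 = 12·4 = 48.
  j = 2: C(12,2)·(4)^2 = 66·16 = 1056.
  V_q(n, t) = 1 + 48 + 1056 = 1105.
Step 2: q^n = 5^12 = 244140625.
Step 3: Hamming bound ⌊q^n / V_q(n,t)⌋ = ⌊244140625/1105⌋ = 220941.
Step 4: Compare |C| = 243727 to 220941: violated.
The claimed |C| lies above the Hamming bound, so no 5-ary code of length 12 with d ≥ 5 can have 243727 codewords.


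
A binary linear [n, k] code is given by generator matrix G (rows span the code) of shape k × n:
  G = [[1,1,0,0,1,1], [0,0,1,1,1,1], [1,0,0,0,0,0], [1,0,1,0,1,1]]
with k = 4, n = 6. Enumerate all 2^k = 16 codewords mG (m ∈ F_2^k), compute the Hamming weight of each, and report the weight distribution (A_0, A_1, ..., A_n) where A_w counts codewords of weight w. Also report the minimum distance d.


Weight distribution: A_0 = 1, A_1 = 2, A_2 = 2, A_3 = 4, A_4 = 5, A_5 = 2. Minimum distance d = 1.

Enumerate all 2^4 = 16 messages m ∈ F_2^4.
For each, compute codeword c = mG in F_2^6, then tally its weight.
  m = 0000 → c = 000000, weight = 0.
  m = 1000 → c = 110011, weight = 4.
  m = 0100 → c = 001111, weight = 4.
  m = 1100 → c = 111100, weight = 4.
  m = 0010 → c = 100000, weight = 1.
  m = 1010 → c = 010011, weight = 3.
  m = 0110 → c = 101111, weight = 5.
  m = 1110 → c = 011100, weight = 3.
  m = 0001 → c = 101011, weight = 4.
  m = 1001 → c = 011000, weight = 2.
  m = 0101 → c = 100100, weight = 2.
  m = 1101 → c = 010111, weight = 4.
  m = 0011 → c = 001011, weight = 3.
  m = 1011 → c = 111000, weight = 3.
  m = 0111 → c = 000100, weight = 1.
  m = 1111 → c = 110111, weight = 5.
Tally weights:
  weight 0: 1 codewords.
  weight 1: 2 codewords.
  weight 2: 2 codewords.
  weight 3: 4 codewords.
  weight 4: 5 codewords.
  weight 5: 2 codewords.
Minimum distance d = smallest w > 0 with A_w > 0 = 1.
Sanity: Σ A_w = 16 = 2^4 = 16 ✓.


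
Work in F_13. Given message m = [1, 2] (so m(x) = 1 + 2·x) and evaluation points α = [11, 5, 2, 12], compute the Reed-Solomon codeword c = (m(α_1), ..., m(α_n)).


c = [10, 11, 5, 12]

Message polynomial: m(x) = 1 + 2·x (mod 13).
For each evaluation point α_i, compute m(α_i) mod 13:
  α_1 = 11: Horner steps 2 → 10, so m(11) = 10.
  α_2 = 5: Horner steps 2 → 11, so m(5) = 11.
  α_3 = 2: Horner steps 2 → 5, so m(2) = 5.
  α_4 = 12: Horner steps 2 → 12, so m(12) = 12.
Codeword c = [10, 11, 5, 12] ∈ F_13^4.


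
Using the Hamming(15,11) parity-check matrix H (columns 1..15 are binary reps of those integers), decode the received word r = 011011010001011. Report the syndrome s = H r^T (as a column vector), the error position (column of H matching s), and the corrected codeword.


s = (0, 1, 1, 1)^T, error position = 7, corrected codeword c = 011011110001011

Compute s = H r^T mod 2 one row at a time:
  s_1 = 1 + 0 + 0 + 0 + 1 + 0 + 1 + 1 = 4 ≡ 0 (mod 2).
  s_2 = 0 + 1 + 1 + 0 + 1 + 0 + 1 + 1 = 5 ≡ 1 (mod 2).
  s_3 = 1 + 1 + 1 + 0 + 0 + 0 + 1 + 1 = 5 ≡ 1 (mod 2).
  s_4 = 0 + 1 + 1 + 0 + 0 + 0 + 0 + 1 = 3 ≡ 1 (mod 2).
s = (0, 1, 1, 1)^T — this equals column 7 of H (binary 0111), so error is at position 7.
Correct: flip bit 7 of r = 011011010001011 to get c = 011011110001011.


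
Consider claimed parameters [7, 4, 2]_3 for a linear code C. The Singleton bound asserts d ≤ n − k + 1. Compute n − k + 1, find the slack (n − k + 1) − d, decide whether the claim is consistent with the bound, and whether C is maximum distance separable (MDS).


Singleton RHS = n − k + 1 = 4, slack = 2, bound satisfied, not MDS.

Singleton bound: d ≤ n − k + 1.
Here n = 7, k = 4, so n − k + 1 = 4.
Given d = 2, check d ≤ 4: YES.
Slack = (n − k + 1) − d = 2.
The code is NOT MDS (slack = 2 > 0).
Description: the claimed parameters are [7, 4, 2]_3; such a code would be non-MDS.


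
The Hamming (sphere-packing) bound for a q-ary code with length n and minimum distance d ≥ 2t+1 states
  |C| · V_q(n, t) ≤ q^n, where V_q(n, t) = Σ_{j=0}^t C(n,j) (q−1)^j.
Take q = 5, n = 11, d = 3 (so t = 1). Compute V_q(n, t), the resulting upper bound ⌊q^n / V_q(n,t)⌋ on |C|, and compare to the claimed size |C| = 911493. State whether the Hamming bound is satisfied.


V_q(n, t) = 45, q^n = 48828125, Hamming bound = 1085069, |C| = 911493 ≤ bound (satisfied).

Step 1: Compute V_q(n, t) = Σ_{j=0}^1 C(n, j) (q−1)^j.
  j = 0: C(11,0)·(4)^0 = 1·1 = 1.
  j = 1: C(11,1)·(4)^1 = 11·4 = 44.
  V_q(n, t) = 1 + 44 = 45.
Step 2: q^n = 5^11 = 48828125.
Step 3: Hamming bound ⌊q^n / V_q(n,t)⌋ = ⌊48828125/45⌋ = 1085069.
Step 4: Compare |C| = 911493 to 1085069: satisfied.
The claimed |C| lies below the Hamming bound.


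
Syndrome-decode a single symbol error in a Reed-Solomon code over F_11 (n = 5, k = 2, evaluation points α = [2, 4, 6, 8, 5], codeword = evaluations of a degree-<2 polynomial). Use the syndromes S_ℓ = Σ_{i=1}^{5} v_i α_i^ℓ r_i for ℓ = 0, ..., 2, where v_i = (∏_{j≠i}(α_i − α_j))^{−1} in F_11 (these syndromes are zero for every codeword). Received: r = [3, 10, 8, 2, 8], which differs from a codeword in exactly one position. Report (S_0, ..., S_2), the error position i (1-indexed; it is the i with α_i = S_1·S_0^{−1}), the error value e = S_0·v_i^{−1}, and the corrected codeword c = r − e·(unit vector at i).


S = (4, 2, 1), error at position 3, error magnitude e = 2, c = [3, 10, 6, 2, 8].

Step 1: column multipliers v_i = (∏_{j≠i}(α_i − α_j))^{−1} mod 11.
  i = 1 (α = 2): (2−4)(2−6)(2−8)(2−5) = (−2)·(−4)·(−6)·(−3) = 144 ≡ 1, so v_1 = 1^{−1} = 1 (mod 11).
  i = 2 (α = 4): (4−2)(4−6)(4−8)(4−5) = 2·(−2)·(−4)·(−1) = −16 ≡ 6, so v_2 = 6^{−1} = 2 (mod 11).
  i = 3 (α = 6): (6−2)(6−4)(6−8)(6−5) = 4·2·(−2)·1 = −16 ≡ 6, so v_3 = 6^{−1} = 2 (mod 11).
  i = 4 (α = 8): (8−2)(8−4)(8−6)(8−5) = 6·4·2·3 = 144 ≡ 1, so v_4 = 1^{−1} = 1 (mod 11).
  i = 5 (α = 5): (5−2)(5−4)(5−6)(5−8) = 3·1·(−1)·(−3) = 9 ≡ 9, so v_5 = 9^{−1} = 5 (mod 11).
  v = [1, 2, 2, 1, 5].
Step 2: syndromes of r = [3, 10, 8, 2, 8] (all sums mod 11).
  S_0 = Σ v_i r_i = 1·3 + 2·10 + 2·8 + 1·2 + 5·8 = 81 ≡ 4.
  S_1 = Σ v_i α_i r_i = 1·2·3 + 2·4·10 + 2·6·8 + 1·8·2 + 5·5·8 = 398 ≡ 2.
  α_i^2 mod 11 = [4, 5, 3, 9, 3].
  S_2 = Σ v_i α_i^2 r_i = 1·4·3 + 2·5·10 + 2·3·8 + 1·9·2 + 5·3·8 = 298 ≡ 1.
  S = (4, 2, 1) ≠ 0, so r is not a codeword (an error is present).
Step 3: locate the error. For a single error e at position i, S_ℓ = v_i·e·α_i^ℓ, so α_err = S_1/S_0.
  S_0^{−1} = 4^{−1} = 3 (mod 11), so α_err = 2·3 = 6 ≡ 6 = α_3. Error position i = 3.
  Consistency check: S_2/S_1 = 1·6 = 6 ≡ 6 = α_err ✓ (single-error assumption holds).
Step 4: error magnitude e = S_0/v_3 = S_0·∏_{j≠3}(α_3 − α_j) = 4·6 = 24 ≡ 2 (mod 11).
Step 5: correct position 3: c_3 = r_3 − e = 8 − 2 ≡ 6 (mod 11). Hence c = [3, 10, 6, 2, 8].
  Check: interpolating c through the α_i gives m(x) = 7 + 9·x (degree < 2) with m(α_i) = c_i for every i, so c is indeed a codeword.


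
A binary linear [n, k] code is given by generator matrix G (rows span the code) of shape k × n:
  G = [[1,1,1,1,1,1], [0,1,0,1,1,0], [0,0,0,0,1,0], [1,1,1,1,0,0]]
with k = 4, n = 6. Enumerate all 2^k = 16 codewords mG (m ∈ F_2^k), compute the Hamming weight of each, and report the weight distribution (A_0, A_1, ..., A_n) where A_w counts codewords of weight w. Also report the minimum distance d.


Weight distribution: A_0 = 1, A_1 = 2, A_2 = 3, A_3 = 4, A_4 = 3, A_5 = 2, A_6 = 1. Minimum distance d = 1.

Enumerate all 2^4 = 16 messages m ∈ F_2^4.
For each, compute codeword c = mG in F_2^6, then tally its weight.
  m = 0000 → c = 000000, weight = 0.
  m = 1000 → c = 111111, weight = 6.
  m = 0100 → c = 010110, weight = 3.
  m = 1100 → c = 101001, weight = 3.
  m = 0010 → c = 000010, weight = 1.
  m = 1010 → c = 111101, weight = 5.
  m = 0110 → c = 010100, weight = 2.
  m = 1110 → c = 101011, weight = 4.
  m = 0001 → c = 111100, weight = 4.
  m = 1001 → c = 000011, weight = 2.
  m = 0101 → c = 101010, weight = 3.
  m = 1101 → c = 010101, weight = 3.
  m = 0011 → c = 111110, weight = 5.
  m = 1011 → c = 000001, weight = 1.
  m = 0111 → c = 101000, weight = 2.
  m = 1111 → c = 010111, weight = 4.
Tally weights:
  weight 0: 1 codewords.
  weight 1: 2 codewords.
  weight 2: 3 codewords.
  weight 3: 4 codewords.
  weight 4: 3 codewords.
  weight 5: 2 codewords.
  weight 6: 1 codewords.
Minimum distance d = smallest w > 0 with A_w > 0 = 1.
Sanity: Σ A_w = 16 = 2^4 = 16 ✓.


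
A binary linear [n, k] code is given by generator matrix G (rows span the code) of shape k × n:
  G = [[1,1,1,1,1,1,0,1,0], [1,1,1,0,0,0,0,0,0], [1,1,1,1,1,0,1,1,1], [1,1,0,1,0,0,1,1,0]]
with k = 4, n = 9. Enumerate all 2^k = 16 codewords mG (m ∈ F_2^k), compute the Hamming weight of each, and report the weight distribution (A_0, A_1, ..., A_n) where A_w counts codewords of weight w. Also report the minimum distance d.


Weight distribution: A_0 = 1, A_3 = 3, A_4 = 4, A_5 = 4, A_6 = 2, A_7 = 1, A_8 = 1. Minimum distance d = 3.

Enumerate all 2^4 = 16 messages m ∈ F_2^4.
For each, compute codeword c = mG in F_2^9, then tally its weight.
  m = 0000 → c = 000000000, weight = 0.
  m = 1000 → c = 111111010, weight = 7.
  m = 0100 → c = 111000000, weight = 3.
  m = 1100 → c = 000111010, weight = 4.
  m = 0010 → c = 111110111, weight = 8.
  m = 1010 → c = 000001101, weight = 3.
  m = 0110 → c = 000110111, weight = 5.
  m = 1110 → c = 111001101, weight = 6.
  m = 0001 → c = 110100110, weight = 5.
  m = 1001 → c = 001011100, weight = 4.
  m = 0101 → c = 001100110, weight = 4.
  m = 1101 → c = 110011100, weight = 5.
  m = 0011 → c = 001010001, weight = 3.
  m = 1011 → c = 110101011, weight = 6.
  m = 0111 → c = 110010001, weight = 4.
  m = 1111 → c = 001101011, weight = 5.
Tally weights:
  weight 0: 1 codewords.
  weight 3: 3 codewords.
  weight 4: 4 codewords.
  weight 5: 4 codewords.
  weight 6: 2 codewords.
  weight 7: 1 codewords.
  weight 8: 1 codewords.
Minimum distance d = smallest w > 0 with A_w > 0 = 3.
Sanity: Σ A_w = 16 = 2^4 = 16 ✓.


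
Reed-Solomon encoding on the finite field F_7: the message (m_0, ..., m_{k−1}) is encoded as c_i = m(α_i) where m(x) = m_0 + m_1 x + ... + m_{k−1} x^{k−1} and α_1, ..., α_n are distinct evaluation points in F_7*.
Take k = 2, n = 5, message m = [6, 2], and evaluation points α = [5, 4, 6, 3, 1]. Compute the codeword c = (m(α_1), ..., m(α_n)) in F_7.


c = [2, 0, 4, 5, 1]

Message polynomial: m(x) = 6 + 2·x (mod 7).
For each evaluation point α_i, compute m(α_i) mod 7:
  α_1 = 5: Horner steps 2 → 2, so m(5) = 2.
  α_2 = 4: Horner steps 2 → 0, so m(4) = 0.
  α_3 = 6: Horner steps 2 → 4, so m(6) = 4.
  α_4 = 3: Horner steps 2 → 5, so m(3) = 5.
  α_5 = 1: Horner steps 2 → 1, so m(1) = 1.
Codeword c = [2, 0, 4, 5, 1] ∈ F_7^5.


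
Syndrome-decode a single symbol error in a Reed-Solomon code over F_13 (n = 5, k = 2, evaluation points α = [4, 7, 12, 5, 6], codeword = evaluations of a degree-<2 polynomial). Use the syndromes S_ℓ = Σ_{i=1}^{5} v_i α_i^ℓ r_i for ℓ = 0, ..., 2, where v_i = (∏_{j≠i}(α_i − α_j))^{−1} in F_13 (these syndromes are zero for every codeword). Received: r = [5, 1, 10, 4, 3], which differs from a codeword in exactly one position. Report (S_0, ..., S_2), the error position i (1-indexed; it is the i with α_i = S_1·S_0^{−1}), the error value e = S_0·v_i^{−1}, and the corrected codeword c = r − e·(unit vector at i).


S = (10, 5, 9), error at position 2, error magnitude e = 12, c = [5, 2, 10, 4, 3].

Step 1: column multipliers v_i = (∏_{j≠i}(α_i − α_j))^{−1} mod 13.
  i = 1 (α = 4): (4−7)(4−12)(4−5)(4−6) = (−3)·(−8)·(−1)·(−2) = 48 ≡ 9, so v_1 = 9^{−1} = 3 (mod 13).
  i = 2 (α = 7): (7−4)(7−12)(7−5)(7−6) = 3·(−5)·2·1 = −30 ≡ 9, so v_2 = 9^{−1} = 3 (mod 13).
  i = 3 (α = 12): (12−4)(12−7)(12−5)(12−6) = 8·5·7·6 = 1680 ≡ 3, so v_3 = 3^{−1} = 9 (mod 13).
  i = 4 (α = 5): (5−4)(5−7)(5−12)(5−6) = 1·(−2)·(−7)·(−1) = −14 ≡ 12, so v_4 = 12^{−1} = 12 (mod 13).
  i = 5 (α = 6): (6−4)(6−7)(6−12)(6−5) = 2·(−1)·(−6)·1 = 12 ≡ 12, so v_5 = 12^{−1} = 12 (mod 13).
  v = [3, 3, 9, 12, 12].
Step 2: syndromes of r = [5, 1, 10, 4, 3] (all sums mod 13).
  S_0 = Σ v_i r_i = 3·5 + 3·1 + 9·10 + 12·4 + 12·3 = 192 ≡ 10.
  S_1 = Σ v_i α_i r_i = 3·4·5 + 3·7·1 + 9·12·10 + 12·5·4 + 12·6·3 = 1617 ≡ 5.
  α_i^2 mod 13 = [3, 10, 1, 12, 10].
  S_2 = Σ v_i α_i^2 r_i = 3·3·5 + 3·10·1 + 9·1·10 + 12·12·4 + 12·10·3 = 1101 ≡ 9.
  S = (10, 5, 9) ≠ 0, so r is not a codeword (an error is present).
Step 3: locate the error. For a single error e at position i, S_ℓ = v_i·e·α_i^ℓ, so α_err = S_1/S_0.
  S_0^{−1} = 10^{−1} = 4 (mod 13), so α_err = 5·4 = 20 ≡ 7 = α_2. Error position i = 2.
  Consistency check: S_2/S_1 = 9·8 = 72 ≡ 7 = α_err ✓ (single-error assumption holds).
Step 4: error magnitude e = S_0/v_2 = S_0·∏_{j≠2}(α_2 − α_j) = 10·9 = 90 ≡ 12 (mod 13).
Step 5: correct position 2: c_2 = r_2 − e = 1 − 12 ≡ 2 (mod 13). Hence c = [5, 2, 10, 4, 3].
  Check: interpolating c through the α_i gives m(x) = 9 + 12·x (degree < 2) with m(α_i) = c_i for every i, so c is indeed a codeword.


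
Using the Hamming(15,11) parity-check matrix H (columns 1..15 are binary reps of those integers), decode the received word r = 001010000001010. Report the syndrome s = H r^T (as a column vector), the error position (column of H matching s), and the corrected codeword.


s = (0, 1, 0, 0)^T, error position = 4, corrected codeword c = 001110000001010

Compute s = H r^T mod 2 one row at a time:
  s_1 = 0 + 0 + 0 + 0 + 1 + 0 + 1 + 0 = 2 ≡ 0 (mod 2).
  s_2 = 0 + 1 + 0 + 0 + 1 + 0 + 1 + 0 = 3 ≡ 1 (mod 2).
  s_3 = 0 + 1 + 0 + 0 + 0 + 0 + 1 + 0 = 2 ≡ 0 (mod 2).
  s_4 = 0 + 1 + 1 + 0 + 0 + 0 + 0 + 0 = 2 ≡ 0 (mod 2).
s = (0, 1, 0, 0)^T — this equals column 4 of H (binary 0100), so error is at position 4.
Correct: flip bit 4 of r = 001010000001010 to get c = 001110000001010.


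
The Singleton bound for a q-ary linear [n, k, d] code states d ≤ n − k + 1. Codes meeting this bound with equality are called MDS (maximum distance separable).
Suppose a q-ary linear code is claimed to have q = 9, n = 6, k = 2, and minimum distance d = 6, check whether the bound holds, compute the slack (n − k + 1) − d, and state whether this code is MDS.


Singleton RHS = n − k + 1 = 5, slack = -1, bound violated (no such code; not MDS).

Singleton bound: d ≤ n − k + 1.
Here n = 6, k = 2, so n − k + 1 = 5.
Given d = 6, check d ≤ 5: NO.
Slack = (n − k + 1) − d = -1.
The slack is negative: d = 6 exceeds n − k + 1 = 5 by 1, so the Singleton bound is violated and no linear [6, 2, 6]_9 code can exist. In particular it is not MDS (MDS requires d = n − k + 1 exactly).
Description: the claimed parameters are [6, 2, 6]_9; such a code would be impossible (violates the Singleton bound).


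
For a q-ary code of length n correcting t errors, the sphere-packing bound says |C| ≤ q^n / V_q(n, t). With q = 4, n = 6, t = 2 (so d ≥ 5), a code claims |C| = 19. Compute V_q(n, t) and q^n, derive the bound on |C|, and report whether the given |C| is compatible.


V_q(n, t) = 154, q^n = 4096, Hamming bound = 26, |C| = 19 ≤ bound (satisfied).

Step 1: Compute V_q(n, t) = Σ_{j=0}^2 C(n, j) (q−1)^j.
  j = 0: C(6,0)·(3)^0 = 1·1 = 1.
  j = 1: C(6,1)·(3)^1 = 6·3 = 18.
  j = 2: C(6,2)·(3)^2 = 15·9 = 135.
  V_q(n, t) = 1 + 18 + 135 = 154.
Step 2: q^n = 4^6 = 4096.
Step 3: Hamming bound ⌊q^n / V_q(n,t)⌋ = ⌊4096/154⌋ = 26.
Step 4: Compare |C| = 19 to 26: satisfied.
The claimed |C| lies below the Hamming bound.


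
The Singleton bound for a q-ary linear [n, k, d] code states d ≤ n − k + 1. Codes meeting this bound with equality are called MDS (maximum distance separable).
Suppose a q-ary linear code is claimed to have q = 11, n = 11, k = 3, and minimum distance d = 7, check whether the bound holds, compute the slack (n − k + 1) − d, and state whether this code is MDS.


Singleton RHS = n − k + 1 = 9, slack = 2, bound satisfied, not MDS.

Singleton bound: d ≤ n − k + 1.
Here n = 11, k = 3, so n − k + 1 = 9.
Given d = 7, check d ≤ 9: YES.
Slack = (n − k + 1) − d = 2.
The code is NOT MDS (slack = 2 > 0).
Description: the claimed parameters are [11, 3, 7]_11; such a code would be non-MDS.


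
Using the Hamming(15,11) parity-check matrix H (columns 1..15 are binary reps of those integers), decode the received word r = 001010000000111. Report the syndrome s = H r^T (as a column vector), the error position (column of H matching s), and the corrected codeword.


s = (1, 0, 1, 0)^T, error position = 10, corrected codeword c = 001010000100111

Compute s = H r^T mod 2 one row at a time:
  s_1 = 0 + 0 + 0 + 0 + 0 + 1 + 1 + 1 = 3 ≡ 1 (mod 2).
  s_2 = 0 + 1 + 0 + 0 + 0 + 1 + 1 + 1 = 4 ≡ 0 (mod 2).
  s_3 = 0 + 1 + 0 + 0 + 0 + 0 + 1 + 1 = 3 ≡ 1 (mod 2).
  s_4 = 0 + 1 + 1 + 0 + 0 + 0 + 1 + 1 = 4 ≡ 0 (mod 2).
s = (1, 0, 1, 0)^T — this equals column 10 of H (binary 1010), so error is at position 10.
Correct: flip bit 10 of r = 001010000000111 to get c = 001010000100111.


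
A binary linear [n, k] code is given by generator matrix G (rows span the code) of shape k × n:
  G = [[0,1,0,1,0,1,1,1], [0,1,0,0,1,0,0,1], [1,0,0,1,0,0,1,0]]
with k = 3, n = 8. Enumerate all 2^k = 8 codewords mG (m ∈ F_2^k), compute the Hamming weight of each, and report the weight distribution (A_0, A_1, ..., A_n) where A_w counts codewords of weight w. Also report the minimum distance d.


Weight distribution: A_0 = 1, A_3 = 3, A_4 = 2, A_5 = 1, A_6 = 1. Minimum distance d = 3.

Enumerate all 2^3 = 8 messages m ∈ F_2^3.
For each, compute codeword c = mG in F_2^8, then tally its weight.
  m = 000 → c = 00000000, weight = 0.
  m = 100 → c = 01010111, weight = 5.
  m = 010 → c = 01001001, weight = 3.
  m = 110 → c = 00011110, weight = 4.
  m = 001 → c = 10010010, weight = 3.
  m = 101 → c = 11000101, weight = 4.
  m = 011 → c = 11011011, weight = 6.
  m = 111 → c = 10001100, weight = 3.
Tally weights:
  weight 0: 1 codewords.
  weight 3: 3 codewords.
  weight 4: 2 codewords.
  weight 5: 1 codewords.
  weight 6: 1 codewords.
Minimum distance d = smallest w > 0 with A_w > 0 = 3.
Sanity: Σ A_w = 8 = 2^3 = 8 ✓.


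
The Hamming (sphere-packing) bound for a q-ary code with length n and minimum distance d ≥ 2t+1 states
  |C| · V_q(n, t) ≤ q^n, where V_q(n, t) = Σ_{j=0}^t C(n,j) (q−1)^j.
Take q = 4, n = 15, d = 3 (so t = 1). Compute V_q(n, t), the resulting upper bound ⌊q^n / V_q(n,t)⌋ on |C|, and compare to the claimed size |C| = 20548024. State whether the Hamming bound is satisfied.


V_q(n, t) = 46, q^n = 1073741824, Hamming bound = 23342213, |C| = 20548024 ≤ bound (satisfied).

Step 1: Compute V_q(n, t) = Σ_{j=0}^1 C(n, j) (q−1)^j.
  j = 0: C(15,0)·(3)^0 = 1·1 = 1.
  j = 1: C(15,1)·(3)^1 = 15·3 = 45.
  V_q(n, t) = 1 + 45 = 46.
Step 2: q^n = 4^15 = 1073741824.
Step 3: Hamming bound ⌊q^n / V_q(n,t)⌋ = ⌊1073741824/46⌋ = 23342213.
Step 4: Compare |C| = 20548024 to 23342213: satisfied.
The claimed |C| lies below the Hamming bound.


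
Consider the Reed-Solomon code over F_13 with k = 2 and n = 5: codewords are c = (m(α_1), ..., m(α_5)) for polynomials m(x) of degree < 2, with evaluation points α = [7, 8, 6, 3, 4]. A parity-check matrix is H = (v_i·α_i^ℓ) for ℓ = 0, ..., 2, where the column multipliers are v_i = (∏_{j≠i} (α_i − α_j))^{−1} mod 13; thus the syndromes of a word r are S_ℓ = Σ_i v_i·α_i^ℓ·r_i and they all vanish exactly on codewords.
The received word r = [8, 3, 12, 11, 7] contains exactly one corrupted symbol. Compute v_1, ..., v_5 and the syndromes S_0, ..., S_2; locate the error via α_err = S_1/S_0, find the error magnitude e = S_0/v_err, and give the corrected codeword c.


S = (12, 5, 1), error at position 2, error magnitude e = 12, c = [8, 4, 12, 11, 7].

Step 1: column multipliers v_i = (∏_{j≠i}(α_i − α_j))^{−1} mod 13.
  i = 1 (α = 7): (7−8)(7−6)(7−3)(7−4) = (−1)·1·4·3 = −12 ≡ 1, so v_1 = 1^{−1} = 1 (mod 13).
  i = 2 (α = 8): (8−7)(8−6)(8−3)(8−4) = 1·2·5·4 = 40 ≡ 1, so v_2 = 1^{−1} = 1 (mod 13).
  i = 3 (α = 6): (6−7)(6−8)(6−3)(6−4) = (−1)·(−2)·3·2 = 12 ≡ 12, so v_3 = 12^{−1} = 12 (mod 13).
  i = 4 (α = 3): (3−7)(3−8)(3−6)(3−4) = (−4)·(−5)·(−3)·(−1) = 60 ≡ 8, so v_4 = 8^{−1} = 5 (mod 13).
  i = 5 (α = 4): (4−7)(4−8)(4−6)(4−3) = (−3)·(−4)·(−2)·1 = −24 ≡ 2, so v_5 = 2^{−1} = 7 (mod 13).
  v = [1, 1, 12, 5, 7].
Step 2: syndromes of r = [8, 3, 12, 11, 7] (all sums mod 13).
  S_0 = Σ v_i r_i = 1·8 + 1·3 + 12·12 + 5·11 + 7·7 = 259 ≡ 12.
  S_1 = Σ v_i α_i r_i = 1·7·8 + 1·8·3 + 12·6·12 + 5·3·11 + 7·4·7 = 1305 ≡ 5.
  α_i^2 mod 13 = [10, 12, 10, 9, 3].
  S_2 = Σ v_i α_i^2 r_i = 1·10·8 + 1·12·3 + 12·10·12 + 5·9·11 + 7·3·7 = 2198 ≡ 1.
  S = (12, 5, 1) ≠ 0, so r is not a codeword (an error is present).
Step 3: locate the error. For a single error e at position i, S_ℓ = v_i·e·α_i^ℓ, so α_err = S_1/S_0.
  S_0^{−1} = 12^{−1} = 12 (mod 13), so α_err = 5·12 = 60 ≡ 8 = α_2. Error position i = 2.
  Consistency check: S_2/S_1 = 1·8 = 8 ≡ 8 = α_err ✓ (single-error assumption holds).
Step 4: error magnitude e = S_0/v_2 = S_0·∏_{j≠2}(α_2 − α_j) = 12·1 = 12 ≡ 12 (mod 13).
Step 5: correct position 2: c_2 = r_2 − e = 3 − 12 ≡ 4 (mod 13). Hence c = [8, 4, 12, 11, 7].
  Check: interpolating c through the α_i gives m(x) = 10 + 9·x (degree < 2) with m(α_i) = c_i for every i, so c is indeed a codeword.
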